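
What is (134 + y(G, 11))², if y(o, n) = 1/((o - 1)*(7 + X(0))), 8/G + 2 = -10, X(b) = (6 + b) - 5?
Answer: 28697449/1600 ≈ 17936.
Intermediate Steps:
X(b) = 1 + b
G = -⅔ (G = 8/(-2 - 10) = 8/(-12) = 8*(-1/12) = -⅔ ≈ -0.66667)
y(o, n) = 1/(-8 + 8*o) (y(o, n) = 1/((o - 1)*(7 + (1 + 0))) = 1/((-1 + o)*(7 + 1)) = 1/((-1 + o)*8) = 1/(-8 + 8*o))
(134 + y(G, 11))² = (134 + 1/(8*(-1 - ⅔)))² = (134 + 1/(8*(-5/3)))² = (134 + (⅛)*(-⅗))² = (134 - 3/40)² = (5357/40)² = 28697449/1600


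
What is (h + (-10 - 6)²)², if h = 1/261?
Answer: 4464511489/68121 ≈ 65538.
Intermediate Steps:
h = 1/261 ≈ 0.0038314
(h + (-10 - 6)²)² = (1/261 + (-10 - 6)²)² = (1/261 + (-16)²)² = (1/261 + 256)² = (66817/261)² = 4464511489/68121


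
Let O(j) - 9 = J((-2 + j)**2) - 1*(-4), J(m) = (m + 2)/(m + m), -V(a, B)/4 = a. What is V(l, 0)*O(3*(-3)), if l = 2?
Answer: -13076/121 ≈ -108.07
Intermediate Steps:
V(a, B) = -4*a
J(m) = (2 + m)/(2*m) (J(m) = (2 + m)/((2*m)) = (2 + m)*(1/(2*m)) = (2 + m)/(2*m))
O(j) = 13 + (2 + (-2 + j)**2)/(2*(-2 + j)**2) (O(j) = 9 + ((2 + (-2 + j)**2)/(2*((-2 + j)**2)) - 1*(-4)) = 9 + ((2 + (-2 + j)**2)/(2*(-2 + j)**2) + 4) = 9 + (4 + (2 + (-2 + j)**2)/(2*(-2 + j)**2)) = 13 + (2 + (-2 + j)**2)/(2*(-2 + j)**2))
V(l, 0)*O(3*(-3)) = (-4*2)*(27/2 + (-2 + 3*(-3))**(-2)) = -8*(27/2 + (-2 - 9)**(-2)) = -8*(27/2 + (-11)**(-2)) = -8*(27/2 + 1/121) = -8*3269/242 = -13076/121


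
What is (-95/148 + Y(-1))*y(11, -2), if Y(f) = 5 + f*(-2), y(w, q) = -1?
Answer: -941/148 ≈ -6.3581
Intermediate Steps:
Y(f) = 5 - 2*f
(-95/148 + Y(-1))*y(11, -2) = (-95/148 + (5 - 2*(-1)))*(-1) = (-95*1/148 + (5 + 2))*(-1) = (-95/148 + 7)*(-1) = (941/148)*(-1) = -941/148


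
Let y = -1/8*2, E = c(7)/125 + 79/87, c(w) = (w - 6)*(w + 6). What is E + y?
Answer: 33149/43500 ≈ 0.76205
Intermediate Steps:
c(w) = (-6 + w)*(6 + w)
E = 11006/10875 (E = (-36 + 7²)/125 + 79/87 = (-36 + 49)*(1/125) + 79*(1/87) = 13*(1/125) + 79/87 = 13/125 + 79/87 = 11006/10875 ≈ 1.0120)
y = -¼ (y = -1*⅛*2 = -⅛*2 = -¼ ≈ -0.25000)
E + y = 11006/10875 - ¼ = 33149/43500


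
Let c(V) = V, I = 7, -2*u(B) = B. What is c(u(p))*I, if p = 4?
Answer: -14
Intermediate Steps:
u(B) = -B/2
c(u(p))*I = -½*4*7 = -2*7 = -14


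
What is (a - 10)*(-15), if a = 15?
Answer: -75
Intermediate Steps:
(a - 10)*(-15) = (15 - 10)*(-15) = 5*(-15) = -75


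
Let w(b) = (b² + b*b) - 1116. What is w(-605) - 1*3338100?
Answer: -2607166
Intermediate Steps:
w(b) = -1116 + 2*b² (w(b) = (b² + b²) - 1116 = 2*b² - 1116 = -1116 + 2*b²)
w(-605) - 1*3338100 = (-1116 + 2*(-605)²) - 1*3338100 = (-1116 + 2*366025) - 3338100 = (-1116 + 732050) - 3338100 = 730934 - 3338100 = -2607166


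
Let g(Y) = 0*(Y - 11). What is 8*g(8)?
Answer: 0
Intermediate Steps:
g(Y) = 0 (g(Y) = 0*(-11 + Y) = 0)
8*g(8) = 8*0 = 0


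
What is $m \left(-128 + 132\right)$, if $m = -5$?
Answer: $-20$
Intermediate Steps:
$m \left(-128 + 132\right) = - 5 \left(-128 + 132\right) = \left(-5\right) 4 = -20$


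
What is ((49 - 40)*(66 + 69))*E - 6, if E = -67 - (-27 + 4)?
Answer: -53466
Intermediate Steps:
E = -44 (E = -67 - 1*(-23) = -67 + 23 = -44)
((49 - 40)*(66 + 69))*E - 6 = ((49 - 40)*(66 + 69))*(-44) - 6 = (9*135)*(-44) - 6 = 1215*(-44) - 6 = -53460 - 6 = -53466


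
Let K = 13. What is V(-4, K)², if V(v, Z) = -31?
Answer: 961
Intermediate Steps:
V(-4, K)² = (-31)² = 961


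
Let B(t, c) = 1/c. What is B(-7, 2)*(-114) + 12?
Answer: -45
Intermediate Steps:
B(-7, 2)*(-114) + 12 = -114/2 + 12 = (1/2)*(-114) + 12 = -57 + 12 = -45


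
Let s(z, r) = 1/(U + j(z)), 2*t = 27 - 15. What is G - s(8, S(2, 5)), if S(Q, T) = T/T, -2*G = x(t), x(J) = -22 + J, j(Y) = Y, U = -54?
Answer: 369/46 ≈ 8.0217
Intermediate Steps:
t = 6 (t = (27 - 15)/2 = (½)*12 = 6)
G = 8 (G = -(-22 + 6)/2 = -½*(-16) = 8)
S(Q, T) = 1
s(z, r) = 1/(-54 + z)
G - s(8, S(2, 5)) = 8 - 1/(-54 + 8) = 8 - 1/(-46) = 8 - 1*(-1/46) = 8 + 1/46 = 369/46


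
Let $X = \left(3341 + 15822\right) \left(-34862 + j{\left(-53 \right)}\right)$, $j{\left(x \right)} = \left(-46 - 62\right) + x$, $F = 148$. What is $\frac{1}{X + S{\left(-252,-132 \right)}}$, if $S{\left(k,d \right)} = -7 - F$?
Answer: $- \frac{1}{671145904} \approx -1.49 \cdot 10^{-9}$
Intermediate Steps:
$S{\left(k,d \right)} = -155$ ($S{\left(k,d \right)} = -7 - 148 = -155$)
$j{\left(x \right)} = -108 + x$
$X = -671145749$ ($X = \left(3341 + 15822\right) \left(-34862 - 161\right) = 19163 \left(-34862 - 161\right) = 19163 \left(-35023\right) = -671145749$)
$\frac{1}{X + S{\left(-252,-132 \right)}} = \frac{1}{-671145749 - 155} = \frac{1}{-671145904} = - \frac{1}{671145904}$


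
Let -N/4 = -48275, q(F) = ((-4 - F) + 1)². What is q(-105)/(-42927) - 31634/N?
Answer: -561160853/1381533950 ≈ -0.40619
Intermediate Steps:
q(F) = (-3 - F)²
N = 193100 (N = -4*(-48275) = 193100)
q(-105)/(-42927) - 31634/N = (3 - 105)²/(-42927) - 31634/193100 = (-102)²*(-1/42927) - 31634*1/193100 = 10404*(-1/42927) - 15817/96550 = -3468/14309 - 15817/96550 = -561160853/1381533950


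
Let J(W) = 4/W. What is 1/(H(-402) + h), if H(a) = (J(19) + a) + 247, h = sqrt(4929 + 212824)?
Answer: 3287/4115256 + 361*sqrt(217753)/69959352 ≈ 0.0032067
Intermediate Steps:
h = sqrt(217753) ≈ 466.64
H(a) = 4697/19 + a (H(a) = (4/19 + a) + 247 = 4697/19 + a)
1/(H(-402) + h) = 1/((4697/19 - 402) + sqrt(217753)) = 1/(-2941/19 + sqrt(217753))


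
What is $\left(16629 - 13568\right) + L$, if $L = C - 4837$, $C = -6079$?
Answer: $-7855$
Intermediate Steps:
$L = -10916$ ($L = -6079 - 4837 = -10916$)
$\left(16629 - 13568\right) + L = \left(16629 - 13568\right) - 10916 = 3061 - 10916 = -7855$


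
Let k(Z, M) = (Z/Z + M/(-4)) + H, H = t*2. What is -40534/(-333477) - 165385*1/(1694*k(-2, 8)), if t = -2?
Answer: 1009007575/51355458 ≈ 19.648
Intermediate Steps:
H = -4 (H = -2*2 = -4)
k(Z, M) = -3 - M/4 (k(Z, M) = (Z/Z + M/(-4)) - 4 = (1 + M*(-¼)) - 4 = (1 - M/4) - 4 = -3 - M/4)
-40534/(-333477) - 165385*1/(1694*k(-2, 8)) = -40534/(-333477) - 165385*1/(1694*(-3 - ¼*8)) = -40534*(-1/333477) - 165385*1/(1694*(-3 - 2)) = 40534/333477 - 165385/(1694*(-5)) = 40534/333477 - 165385/(-8470) = 40534/333477 - 165385*(-1/8470) = 40534/333477 + 3007/154 = 1009007575/51355458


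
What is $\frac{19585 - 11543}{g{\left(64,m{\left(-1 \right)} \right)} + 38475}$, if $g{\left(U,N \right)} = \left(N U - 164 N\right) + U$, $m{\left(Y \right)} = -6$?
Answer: $\frac{8042}{39139} \approx 0.20547$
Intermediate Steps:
$g{\left(U,N \right)} = U - 164 N + N U$ ($g{\left(U,N \right)} = \left(- 164 N + N U\right) + U = U - 164 N + N U$)
$\frac{19585 - 11543}{g{\left(64,m{\left(-1 \right)} \right)} + 38475} = \frac{19585 - 11543}{\left(64 - -984 - 384\right) + 38475} = \frac{8042}{\left(64 + 984 - 384\right) + 38475} = \frac{8042}{664 + 38475} = \frac{8042}{39139}$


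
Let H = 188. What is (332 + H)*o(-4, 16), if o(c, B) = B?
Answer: 8320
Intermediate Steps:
(332 + H)*o(-4, 16) = (332 + 188)*16 = 520*16 = 8320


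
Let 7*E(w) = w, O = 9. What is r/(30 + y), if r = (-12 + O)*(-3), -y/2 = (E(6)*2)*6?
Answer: 21/22 ≈ 0.95455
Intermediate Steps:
E(w) = w/7
y = -144/7 (y = -2*((1/7)*6)*2*6 = -2*(6/7)*2*6 = -24*6/7 = -2*72/7 = -144/7 ≈ -20.571)
r = 9 (r = (-12 + 9)*(-3) = -3*(-3) = 9)
r/(30 + y) = 9/(30 - 144/7) = 9/(66/7) = (7/66)*9 = 21/22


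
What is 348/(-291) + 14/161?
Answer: -2474/2231 ≈ -1.1089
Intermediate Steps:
348/(-291) + 14/161 = 348*(-1/291) + 14*(1/161) = -116/97 + 2/23 = -2474/2231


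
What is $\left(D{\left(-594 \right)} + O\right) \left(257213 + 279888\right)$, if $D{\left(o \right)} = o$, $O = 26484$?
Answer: $13905544890$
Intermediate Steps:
$\left(D{\left(-594 \right)} + O\right) \left(257213 + 279888\right) = \left(-594 + 26484\right) \left(257213 + 279888\right) = 25890 \cdot 537101 = 13905544890$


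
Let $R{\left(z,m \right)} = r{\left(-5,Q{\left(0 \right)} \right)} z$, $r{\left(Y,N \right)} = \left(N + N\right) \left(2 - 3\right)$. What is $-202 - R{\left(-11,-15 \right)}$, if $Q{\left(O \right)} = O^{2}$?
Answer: $-202$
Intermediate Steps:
$r{\left(Y,N \right)} = - 2 N$ ($r{\left(Y,N \right)} = 2 N \left(-1\right) = - 2 N$)
$R{\left(z,m \right)} = 0$ ($R{\left(z,m \right)} = - 2 \cdot 0^{2} z = \left(-2\right) 0 z = 0 z = 0$)
$-202 - R{\left(-11,-15 \right)} = -202 - 0 = -202 + 0 = -202$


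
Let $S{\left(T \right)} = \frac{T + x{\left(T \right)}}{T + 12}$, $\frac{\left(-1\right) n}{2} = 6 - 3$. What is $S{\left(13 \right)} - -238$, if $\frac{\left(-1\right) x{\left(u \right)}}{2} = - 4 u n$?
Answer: $\frac{5339}{25} \approx 213.56$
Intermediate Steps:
$n = -6$ ($n = - 2 \left(6 - 3\right) = \left(-2\right) 3 = -6$)
$x{\left(u \right)} = - 48 u$ ($x{\left(u \right)} = - 2 - 4 u \left(-6\right) = - 2 \cdot 24 u = - 48 u$)
$S{\left(T \right)} = - \frac{47 T}{12 + T}$ ($S{\left(T \right)} = \frac{T - 48 T}{T + 12} = \frac{\left(-47\right) T}{12 + T} = - \frac{47 T}{12 + T}$)
$S{\left(13 \right)} - -238 = \left(-47\right) 13 \frac{1}{12 + 13} - -238 = \left(-47\right) 13 \cdot \frac{1}{25} + 238 = - \frac{611}{25} + 238 = \frac{5339}{25}$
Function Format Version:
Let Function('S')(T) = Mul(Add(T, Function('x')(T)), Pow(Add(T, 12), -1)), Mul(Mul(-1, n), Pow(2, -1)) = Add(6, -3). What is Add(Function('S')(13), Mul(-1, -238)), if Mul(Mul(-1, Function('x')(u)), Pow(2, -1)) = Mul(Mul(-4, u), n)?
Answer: Rational(5339, 25) ≈ 213.56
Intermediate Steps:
n = -6 (n = Mul(-2, Add(6, -3)) = Mul(-2, 3) = -6)
Function('x')(u) = Mul(-48, u) (Function('x')(u) = Mul(-2, Mul(Mul(-4, u), -6)) = Mul(-2, Mul(24, u)) = Mul(-48, u))
Function('S')(T) = Mul(-47, T, Pow(Add(12, T), -1)) (Function('S')(T) = Mul(Add(T, Mul(-48, T)), Pow(Add(T, 12), -1)) = Mul(Mul(-47, T), Pow(Add(12, T), -1)) = Mul(-47, T, Pow(Add(12, T), -1)))
Add(Function('S')(13), Mul(-1, -238)) = Add(Mul(-47, 13, Pow(Add(12, 13), -1)), Mul(-1, -238)) = Add(Mul(-47, 13, Pow(25, -1)), 238) = Add(Mul(-47, 13, Rational(1, 25)), 238) = Add(Rational(-611, 25), 238) = Rational(5339, 25)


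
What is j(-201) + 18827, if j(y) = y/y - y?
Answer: 19029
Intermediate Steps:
j(y) = 1 - y
j(-201) + 18827 = (1 - 1*(-201)) + 18827 = (1 + 201) + 18827 = 202 + 18827 = 19029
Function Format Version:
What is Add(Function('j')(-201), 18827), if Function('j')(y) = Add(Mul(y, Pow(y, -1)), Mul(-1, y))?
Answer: 19029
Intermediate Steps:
Function('j')(y) = Add(1, Mul(-1, y))
Add(Function('j')(-201), 18827) = Add(Add(1, Mul(-1, -201)), 18827) = Add(Add(1, 201), 18827) = Add(202, 18827) = 19029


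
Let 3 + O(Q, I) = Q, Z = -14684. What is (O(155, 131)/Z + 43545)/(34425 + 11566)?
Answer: 159853657/168832961 ≈ 0.94682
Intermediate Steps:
O(Q, I) = -3 + Q
(O(155, 131)/Z + 43545)/(34425 + 11566) = ((-3 + 155)/(-14684) + 43545)/(34425 + 11566) = (152*(-1/14684) + 43545)/45991 = (-38/3671 + 43545)*(1/45991) = (159853657/3671)*(1/45991) = 159853657/168832961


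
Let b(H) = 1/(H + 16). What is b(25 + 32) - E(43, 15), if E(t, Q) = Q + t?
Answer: -4233/73 ≈ -57.986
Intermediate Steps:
b(H) = 1/(16 + H)
b(25 + 32) - E(43, 15) = 1/(16 + (25 + 32)) - (15 + 43) = 1/(16 + 57) - 1*58 = 1/73 - 58 = -4233/73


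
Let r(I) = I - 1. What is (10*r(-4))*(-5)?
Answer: 250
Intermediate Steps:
r(I) = -1 + I
(10*r(-4))*(-5) = (10*(-1 - 4))*(-5) = (10*(-5))*(-5) = -50*(-5) = 250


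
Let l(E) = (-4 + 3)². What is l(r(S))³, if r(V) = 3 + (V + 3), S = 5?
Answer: 1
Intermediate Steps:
r(V) = 6 + V (r(V) = 3 + (3 + V) = 6 + V)
l(E) = 1 (l(E) = (-1)² = 1)
l(r(S))³ = 1³ = 1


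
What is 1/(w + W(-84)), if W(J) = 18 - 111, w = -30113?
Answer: -1/30206 ≈ -3.3106e-5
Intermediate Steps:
W(J) = -93
1/(w + W(-84)) = 1/(-30113 - 93) = 1/(-30206) = -1/30206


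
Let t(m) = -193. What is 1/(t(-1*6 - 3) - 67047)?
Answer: -1/67240 ≈ -1.4872e-5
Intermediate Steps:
1/(t(-1*6 - 3) - 67047) = 1/(-193 - 67047) = 1/(-67240) = -1/67240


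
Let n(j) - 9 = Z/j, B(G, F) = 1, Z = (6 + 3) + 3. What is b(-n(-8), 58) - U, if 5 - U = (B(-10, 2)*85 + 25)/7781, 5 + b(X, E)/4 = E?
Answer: 1610777/7781 ≈ 207.01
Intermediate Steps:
Z = 12 (Z = 9 + 3 = 12)
n(j) = 9 + 12/j
b(X, E) = -20 + 4*E
U = 38795/7781 (U = 5 - (1*85 + 25)/7781 = 5 - (85 + 25)/7781 = 5 - 110/7781 = 38795/7781 ≈ 4.9859)
b(-n(-8), 58) - U = (-20 + 4*58) - 1*38795/7781 = (-20 + 232) - 38795/7781 = 212 - 38795/7781 = 1610777/7781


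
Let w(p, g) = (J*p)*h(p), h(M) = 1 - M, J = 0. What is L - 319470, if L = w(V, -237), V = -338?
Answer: -319470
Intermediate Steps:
w(p, g) = 0 (w(p, g) = (0*p)*(1 - p) = 0*(1 - p) = 0)
L = 0
L - 319470 = 0 - 319470 = -319470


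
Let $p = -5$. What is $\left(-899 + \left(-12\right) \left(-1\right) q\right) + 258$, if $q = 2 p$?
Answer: $-761$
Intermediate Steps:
$q = -10$ ($q = 2 \left(-5\right) = -10$)
$\left(-899 + \left(-12\right) \left(-1\right) q\right) + 258 = \left(-899 + \left(-12\right) \left(-1\right) \left(-10\right)\right) + 258 = \left(-899 + 12 \left(-10\right)\right) + 258 = \left(-899 - 120\right) + 258 = -1019 + 258 = -761$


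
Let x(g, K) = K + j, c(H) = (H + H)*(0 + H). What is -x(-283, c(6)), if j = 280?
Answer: -352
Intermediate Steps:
c(H) = 2*H² (c(H) = (2*H)*H = 2*H²)
x(g, K) = 280 + K (x(g, K) = K + 280 = 280 + K)
-x(-283, c(6)) = -(280 + 2*6²) = -(280 + 2*36) = -(280 + 72) = -1*352 = -352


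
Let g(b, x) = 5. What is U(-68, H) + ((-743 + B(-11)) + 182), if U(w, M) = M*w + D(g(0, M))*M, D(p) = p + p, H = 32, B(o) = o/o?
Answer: -2416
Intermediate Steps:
B(o) = 1
D(p) = 2*p
U(w, M) = 10*M + M*w (U(w, M) = M*w + (2*5)*M = M*w + 10*M = 10*M + M*w)
U(-68, H) + ((-743 + B(-11)) + 182) = 32*(10 - 68) + ((-743 + 1) + 182) = 32*(-58) + (-742 + 182) = -1856 - 560 = -2416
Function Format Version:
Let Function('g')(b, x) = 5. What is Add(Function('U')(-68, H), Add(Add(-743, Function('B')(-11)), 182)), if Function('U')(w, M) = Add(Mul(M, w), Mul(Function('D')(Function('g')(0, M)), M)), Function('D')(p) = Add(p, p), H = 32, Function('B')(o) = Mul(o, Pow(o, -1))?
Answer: -2416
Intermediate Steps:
Function('B')(o) = 1
Function('D')(p) = Mul(2, p)
Function('U')(w, M) = Add(Mul(10, M), Mul(M, w)) (Function('U')(w, M) = Add(Mul(M, w), Mul(Mul(2, 5), M)) = Add(Mul(M, w), Mul(10, M)) = Add(Mul(10, M), Mul(M, w)))
Add(Function('U')(-68, H), Add(Add(-743, Function('B')(-11)), 182)) = Add(Mul(32, Add(10, -68)), Add(Add(-743, 1), 182)) = Add(Mul(32, -58), Add(-742, 182)) = Add(-1856, -560) = -2416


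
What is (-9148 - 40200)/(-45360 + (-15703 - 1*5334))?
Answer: 49348/66397 ≈ 0.74323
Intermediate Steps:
(-9148 - 40200)/(-45360 + (-15703 - 1*5334)) = -49348/(-45360 + (-15703 - 5334)) = -49348/(-45360 - 21037) = -49348/(-66397) = -49348*(-1/66397) = 49348/66397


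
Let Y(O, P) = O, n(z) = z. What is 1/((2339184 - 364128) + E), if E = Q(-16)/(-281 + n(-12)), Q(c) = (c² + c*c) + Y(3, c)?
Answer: 293/578690893 ≈ 5.0631e-7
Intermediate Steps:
Q(c) = 3 + 2*c² (Q(c) = (c² + c*c) + 3 = (c² + c²) + 3 = 2*c² + 3 = 3 + 2*c²)
E = -515/293 (E = (3 + 2*(-16)²)/(-281 - 12) = (3 + 2*256)/(-293) = -(3 + 512)/293 = -1/293*515 = -515/293 ≈ -1.7577)
1/((2339184 - 364128) + E) = 1/((2339184 - 364128) - 515/293) = 1/(1975056 - 515/293) = 1/(578690893/293) = 293/578690893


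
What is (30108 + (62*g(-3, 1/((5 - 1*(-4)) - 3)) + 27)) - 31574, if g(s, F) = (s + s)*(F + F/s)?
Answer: -4441/3 ≈ -1480.3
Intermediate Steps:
g(s, F) = 2*s*(F + F/s) (g(s, F) = (2*s)*(F + F/s) = 2*s*(F + F/s))
(30108 + (62*g(-3, 1/((5 - 1*(-4)) - 3)) + 27)) - 31574 = (30108 + (62*(2*(1 - 3)/((5 - 1*(-4)) - 3)) + 27)) - 31574 = (30108 + (62*(2*(-2)/((5 + 4) - 3)) + 27)) - 31574 = (30108 + (62*(2*(-2)/(9 - 3)) + 27)) - 31574 = (30108 + (62*(2*(-2)/6) + 27)) - 31574 = (30108 + (62*(2*(⅙)*(-2)) + 27)) - 31574 = (30108 + (62*(-⅔) + 27)) - 31574 = (30108 + (-124/3 + 27)) - 31574 = (30108 - 43/3) - 31574 = 90281/3 - 31574 = -4441/3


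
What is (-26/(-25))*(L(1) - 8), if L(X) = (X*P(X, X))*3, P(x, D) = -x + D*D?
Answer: -208/25 ≈ -8.3200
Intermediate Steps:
P(x, D) = D² - x (P(x, D) = -x + D² = D² - x)
L(X) = 3*X*(X² - X) (L(X) = (X*(X² - X))*3 = 3*X*(X² - X))
(-26/(-25))*(L(1) - 8) = (-26/(-25))*(3*1²*(-1 + 1) - 8) = (-26*(-1/25))*(3*1*0 - 8) = 26*(0 - 8)/25 = (26/25)*(-8) = -208/25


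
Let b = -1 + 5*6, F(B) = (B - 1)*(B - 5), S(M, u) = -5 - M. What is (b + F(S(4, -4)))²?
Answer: 28561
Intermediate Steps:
F(B) = (-1 + B)*(-5 + B)
b = 29 (b = -1 + 30 = 29)
(b + F(S(4, -4)))² = (29 + (5 + (-5 - 1*4)² - 6*(-5 - 1*4)))² = (29 + (5 + (-5 - 4)² - 6*(-5 - 4)))² = (29 + (5 + (-9)² - 6*(-9)))² = (29 + (5 + 81 + 54))² = (29 + 140)² = 169² = 28561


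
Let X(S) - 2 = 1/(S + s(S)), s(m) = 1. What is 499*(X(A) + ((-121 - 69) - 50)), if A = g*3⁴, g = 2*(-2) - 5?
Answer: -86459235/728 ≈ -1.1876e+5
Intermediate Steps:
g = -9 (g = -4 - 5 = -9)
A = -729 (A = -9*3⁴ = -9*81 = -729)
X(S) = 2 + 1/(1 + S) (X(S) = 2 + 1/(S + 1) = 2 + 1/(1 + S))
499*(X(A) + ((-121 - 69) - 50)) = 499*((3 + 2*(-729))/(1 - 729) + ((-121 - 69) - 50)) = 499*((3 - 1458)/(-728) + (-190 - 50)) = 499*(-1/728*(-1455) - 240) = 499*(1455/728 - 240) = 499*(-173265/728) = -86459235/728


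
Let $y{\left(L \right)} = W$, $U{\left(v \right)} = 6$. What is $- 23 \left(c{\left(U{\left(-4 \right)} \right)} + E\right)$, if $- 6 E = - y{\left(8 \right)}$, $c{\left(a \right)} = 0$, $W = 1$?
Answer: $- \frac{23}{6} \approx -3.8333$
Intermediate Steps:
$y{\left(L \right)} = 1$
$E = \frac{1}{6}$ ($E = - \frac{\left(-1\right) 1}{6} = \left(- \frac{1}{6}\right) \left(-1\right) = \frac{1}{6} \approx 0.16667$)
$- 23 \left(c{\left(U{\left(-4 \right)} \right)} + E\right) = - 23 \left(0 + \frac{1}{6}\right) = \left(-23\right) \frac{1}{6} = - \frac{23}{6}$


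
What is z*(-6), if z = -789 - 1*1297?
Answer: 12516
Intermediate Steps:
z = -2086 (z = -789 - 1297 = -2086)
z*(-6) = -2086*(-6) = 12516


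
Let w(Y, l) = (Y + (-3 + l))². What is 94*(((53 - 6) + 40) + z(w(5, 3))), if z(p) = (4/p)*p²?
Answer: 17578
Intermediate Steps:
w(Y, l) = (-3 + Y + l)²
z(p) = 4*p
94*(((53 - 6) + 40) + z(w(5, 3))) = 94*(((53 - 6) + 40) + 4*(-3 + 5 + 3)²) = 94*((47 + 40) + 4*5²) = 94*(87 + 4*25) = 94*(87 + 100) = 94*187 = 17578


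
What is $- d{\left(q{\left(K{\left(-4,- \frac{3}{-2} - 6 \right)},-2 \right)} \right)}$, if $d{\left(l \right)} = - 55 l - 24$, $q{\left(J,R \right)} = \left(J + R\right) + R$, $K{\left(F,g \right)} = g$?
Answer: $- \frac{887}{2} \approx -443.5$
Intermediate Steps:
$q{\left(J,R \right)} = J + 2 R$
$d{\left(l \right)} = -24 - 55 l$
$- d{\left(q{\left(K{\left(-4,- \frac{3}{-2} - 6 \right)},-2 \right)} \right)} = - (-24 - 55 \left(\left(- \frac{3}{-2} - 6\right) + 2 \left(-2\right)\right)) = - (-24 - 55 \left(\left(\left(-3\right) \left(- \frac{1}{2}\right) - 6\right) - 4\right)) = - (-24 - 55 \left(\left(\frac{3}{2} - 6\right) - 4\right)) = - (-24 - 55 \left(- \frac{9}{2} - 4\right)) = - (-24 - - \frac{935}{2}) = - (-24 + \frac{935}{2}) = \left(-1\right) \frac{887}{2} = - \frac{887}{2}$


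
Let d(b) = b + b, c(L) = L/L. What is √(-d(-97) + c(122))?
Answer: √195 ≈ 13.964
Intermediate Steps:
c(L) = 1
d(b) = 2*b
√(-d(-97) + c(122)) = √(-2*(-97) + 1) = √(-1*(-194) + 1) = √(194 + 1) = √195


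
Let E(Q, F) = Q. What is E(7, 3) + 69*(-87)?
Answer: -5996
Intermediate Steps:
E(7, 3) + 69*(-87) = 7 + 69*(-87) = 7 - 6003 = -5996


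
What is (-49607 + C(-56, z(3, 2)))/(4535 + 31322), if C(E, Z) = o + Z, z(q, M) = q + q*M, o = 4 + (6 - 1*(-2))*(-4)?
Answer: -49626/35857 ≈ -1.3840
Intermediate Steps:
o = -28 (o = 4 + (6 + 2)*(-4) = 4 + 8*(-4) = 4 - 32 = -28)
z(q, M) = q + M*q
C(E, Z) = -28 + Z
(-49607 + C(-56, z(3, 2)))/(4535 + 31322) = (-49607 + (-28 + 3*(1 + 2)))/(4535 + 31322) = (-49607 + (-28 + 3*3))/35857 = (-49607 + (-28 + 9))*(1/35857) = (-49607 - 19)*(1/35857) = -49626*1/35857 = -49626/35857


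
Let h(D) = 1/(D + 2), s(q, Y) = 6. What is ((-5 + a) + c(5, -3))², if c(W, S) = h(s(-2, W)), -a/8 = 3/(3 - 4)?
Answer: 23409/64 ≈ 365.77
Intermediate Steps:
a = 24 (a = -24/(3 - 4) = -24/(-1) = -24*(-1) = -8*(-3) = 24)
h(D) = 1/(2 + D)
c(W, S) = ⅛ (c(W, S) = 1/(2 + 6) = 1/8 = ⅛)
((-5 + a) + c(5, -3))² = ((-5 + 24) + ⅛)² = (19 + ⅛)² = (153/8)² = 23409/64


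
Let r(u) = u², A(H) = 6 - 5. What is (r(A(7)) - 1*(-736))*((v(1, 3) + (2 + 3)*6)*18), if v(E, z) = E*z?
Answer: 437778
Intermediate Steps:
A(H) = 1
(r(A(7)) - 1*(-736))*((v(1, 3) + (2 + 3)*6)*18) = (1² - 1*(-736))*((1*3 + (2 + 3)*6)*18) = (1 + 736)*((3 + 5*6)*18) = 737*((3 + 30)*18) = 737*(33*18) = 737*594 = 437778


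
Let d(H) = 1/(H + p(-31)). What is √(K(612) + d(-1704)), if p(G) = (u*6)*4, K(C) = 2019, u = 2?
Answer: √153799298/276 ≈ 44.933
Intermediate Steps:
p(G) = 48 (p(G) = (2*6)*4 = 12*4 = 48)
d(H) = 1/(48 + H) (d(H) = 1/(H + 48) = 1/(48 + H))
√(K(612) + d(-1704)) = √(2019 + 1/(48 - 1704)) = √(2019 + 1/(-1656)) = √(2019 - 1/1656) = √(3343463/1656) = √153799298/276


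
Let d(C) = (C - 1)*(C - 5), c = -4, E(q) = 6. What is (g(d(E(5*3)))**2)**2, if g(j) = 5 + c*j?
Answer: 50625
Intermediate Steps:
d(C) = (-1 + C)*(-5 + C)
g(j) = 5 - 4*j
(g(d(E(5*3)))**2)**2 = ((5 - 4*(5 + 6**2 - 6*6))**2)**2 = ((5 - 4*(5 + 36 - 36))**2)**2 = ((5 - 4*5)**2)**2 = ((5 - 20)**2)**2 = ((-15)**2)**2 = 225**2 = 50625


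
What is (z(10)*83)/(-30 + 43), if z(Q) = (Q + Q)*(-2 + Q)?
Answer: 13280/13 ≈ 1021.5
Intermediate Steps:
z(Q) = 2*Q*(-2 + Q) (z(Q) = (2*Q)*(-2 + Q) = 2*Q*(-2 + Q))
(z(10)*83)/(-30 + 43) = ((2*10*(-2 + 10))*83)/(-30 + 43) = ((2*10*8)*83)/13 = (160*83)*(1/13) = 13280*(1/13) = 13280/13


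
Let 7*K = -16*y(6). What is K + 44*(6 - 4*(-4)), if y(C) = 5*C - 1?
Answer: 6312/7 ≈ 901.71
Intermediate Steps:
y(C) = -1 + 5*C
K = -464/7 (K = (-16*(-1 + 5*6))/7 = (-16*(-1 + 30))/7 = (-16*29)/7 = (⅐)*(-464) = -464/7 ≈ -66.286)
K + 44*(6 - 4*(-4)) = -464/7 + 44*(6 - 4*(-4)) = -464/7 + 44*(6 + 16) = -464/7 + 44*22 = -464/7 + 968 = 6312/7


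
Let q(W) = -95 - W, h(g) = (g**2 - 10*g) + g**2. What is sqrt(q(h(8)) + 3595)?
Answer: 2*sqrt(863) ≈ 58.754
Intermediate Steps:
h(g) = -10*g + 2*g**2
sqrt(q(h(8)) + 3595) = sqrt((-95 - 2*8*(-5 + 8)) + 3595) = sqrt((-95 - 2*8*3) + 3595) = sqrt((-95 - 1*48) + 3595) = sqrt((-95 - 48) + 3595) = sqrt(-143 + 3595) = sqrt(3452) = 2*sqrt(863)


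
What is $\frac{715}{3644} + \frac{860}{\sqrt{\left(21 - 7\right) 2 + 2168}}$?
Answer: $\frac{715}{3644} + \frac{430 \sqrt{61}}{183} \approx 18.548$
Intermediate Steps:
$\frac{715}{3644} + \frac{860}{\sqrt{\left(21 - 7\right) 2 + 2168}} = 715 \cdot \frac{1}{3644} + \frac{860}{\sqrt{14 \cdot 2 + 2168}} = \frac{715}{3644} + \frac{860}{\sqrt{28 + 2168}} = \frac{715}{3644} + \frac{860}{\sqrt{2196}} = \frac{715}{3644} + \frac{860}{6 \sqrt{61}} = \frac{715}{3644} + 860 \frac{\sqrt{61}}{366} = \frac{715}{3644} + \frac{430 \sqrt{61}}{183}$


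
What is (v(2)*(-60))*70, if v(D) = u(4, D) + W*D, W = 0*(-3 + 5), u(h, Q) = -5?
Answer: 21000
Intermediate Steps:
W = 0 (W = 0*2 = 0)
v(D) = -5 (v(D) = -5 + 0*D = -5 + 0 = -5)
(v(2)*(-60))*70 = -5*(-60)*70 = 300*70 = 21000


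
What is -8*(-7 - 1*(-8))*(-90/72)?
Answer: 10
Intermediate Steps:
-8*(-7 - 1*(-8))*(-90/72) = -8*(-7 + 8)*(-90*1/72) = -8*(-5)/4 = -8*(-5/4) = 10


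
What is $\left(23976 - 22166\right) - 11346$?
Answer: $-9536$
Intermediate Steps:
$\left(23976 - 22166\right) - 11346 = 1810 - 11346 = -9536$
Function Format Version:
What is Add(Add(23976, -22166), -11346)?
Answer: -9536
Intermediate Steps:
Add(Add(23976, -22166), -11346) = Add(1810, -11346) = -9536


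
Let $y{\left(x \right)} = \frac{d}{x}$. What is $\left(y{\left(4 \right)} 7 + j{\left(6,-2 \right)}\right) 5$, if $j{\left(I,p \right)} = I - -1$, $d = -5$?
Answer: $- \frac{35}{4} \approx -8.75$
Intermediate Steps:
$j{\left(I,p \right)} = 1 + I$ ($j{\left(I,p \right)} = I + 1 = 1 + I$)
$y{\left(x \right)} = - \frac{5}{x}$
$\left(y{\left(4 \right)} 7 + j{\left(6,-2 \right)}\right) 5 = \left(- \frac{5}{4} \cdot 7 + \left(1 + 6\right)\right) 5 = \left(\left(-5\right) \frac{1}{4} \cdot 7 + 7\right) 5 = \left(\left(- \frac{5}{4}\right) 7 + 7\right) 5 = \left(- \frac{35}{4} + 7\right) 5 = \left(- \frac{7}{4}\right) 5 = - \frac{35}{4}$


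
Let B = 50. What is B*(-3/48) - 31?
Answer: -273/8 ≈ -34.125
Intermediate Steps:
B*(-3/48) - 31 = 50*(-3/48) - 31 = 50*(-3*1/48) - 31 = 50*(-1/16) - 31 = -25/8 - 31 = -273/8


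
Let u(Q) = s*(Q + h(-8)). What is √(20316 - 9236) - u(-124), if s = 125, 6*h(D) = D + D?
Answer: 47500/3 + 2*√2770 ≈ 15939.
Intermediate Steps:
h(D) = D/3 (h(D) = (D + D)/6 = (2*D)/6 = D/3)
u(Q) = -1000/3 + 125*Q (u(Q) = 125*(Q + (⅓)*(-8)) = 125*(Q - 8/3) = 125*(-8/3 + Q) = -1000/3 + 125*Q)
√(20316 - 9236) - u(-124) = √(20316 - 9236) - (-1000/3 + 125*(-124)) = √11080 - (-1000/3 - 15500) = 2*√2770 - 1*(-47500/3) = 2*√2770 + 47500/3 = 47500/3 + 2*√2770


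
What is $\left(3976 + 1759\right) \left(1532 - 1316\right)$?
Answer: $1238760$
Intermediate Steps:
$\left(3976 + 1759\right) \left(1532 - 1316\right) = 5735 \cdot 216 = 1238760$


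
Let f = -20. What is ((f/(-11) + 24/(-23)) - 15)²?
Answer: 12952801/64009 ≈ 202.36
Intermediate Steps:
((f/(-11) + 24/(-23)) - 15)² = ((-20/(-11) + 24/(-23)) - 15)² = ((-20*(-1/11) + 24*(-1/23)) - 15)² = ((20/11 - 24/23) - 15)² = (196/253 - 15)² = (-3599/253)² = 12952801/64009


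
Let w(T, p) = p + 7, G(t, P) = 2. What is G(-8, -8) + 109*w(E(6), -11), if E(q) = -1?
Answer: -434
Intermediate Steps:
w(T, p) = 7 + p
G(-8, -8) + 109*w(E(6), -11) = 2 + 109*(7 - 11) = 2 + 109*(-4) = 2 - 436 = -434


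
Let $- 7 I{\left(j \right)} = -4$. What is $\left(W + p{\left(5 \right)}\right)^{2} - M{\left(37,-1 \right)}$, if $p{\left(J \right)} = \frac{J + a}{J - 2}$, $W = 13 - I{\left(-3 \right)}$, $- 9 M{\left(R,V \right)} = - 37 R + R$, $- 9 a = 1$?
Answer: $\frac{1772941}{35721} \approx 49.633$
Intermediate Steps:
$a = - \frac{1}{9}$ ($a = \left(- \frac{1}{9}\right) 1 = - \frac{1}{9} \approx -0.11111$)
$I{\left(j \right)} = \frac{4}{7}$ ($I{\left(j \right)} = \left(- \frac{1}{7}\right) \left(-4\right) = \frac{4}{7}$)
$M{\left(R,V \right)} = 4 R$ ($M{\left(R,V \right)} = - \frac{- 37 R + R}{9} = - \frac{\left(-36\right) R}{9} = 4 R$)
$W = \frac{87}{7}$ ($W = 13 - \frac{4}{7} = \frac{87}{7} \approx 12.429$)
$p{\left(J \right)} = \frac{- \frac{1}{9} + J}{-2 + J}$ ($p{\left(J \right)} = \frac{J - \frac{1}{9}}{J - 2} = \frac{- \frac{1}{9} + J}{-2 + J}$)
$\left(W + p{\left(5 \right)}\right)^{2} - M{\left(37,-1 \right)} = \left(\frac{87}{7} + \frac{- \frac{1}{9} + 5}{-2 + 5}\right)^{2} - 4 \cdot 37 = \left(\frac{87}{7} + \frac{1}{3} \cdot \frac{44}{9}\right)^{2} - 148 = \left(\frac{87}{7} + \frac{44}{27}\right)^{2} - 148 = \left(\frac{2657}{189}\right)^{2} - 148 = \frac{7059649}{35721} - 148 = \frac{1772941}{35721}$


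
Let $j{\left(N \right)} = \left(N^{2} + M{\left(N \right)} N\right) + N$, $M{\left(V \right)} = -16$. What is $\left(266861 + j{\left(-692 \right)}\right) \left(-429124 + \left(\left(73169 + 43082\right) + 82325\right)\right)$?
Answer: $-174318495540$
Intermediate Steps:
$j{\left(N \right)} = N^{2} - 15 N$ ($j{\left(N \right)} = \left(N^{2} - 16 N\right) + N = N^{2} - 15 N$)
$\left(266861 + j{\left(-692 \right)}\right) \left(-429124 + \left(\left(73169 + 43082\right) + 82325\right)\right) = \left(266861 - 692 \left(-15 - 692\right)\right) \left(-429124 + \left(\left(73169 + 43082\right) + 82325\right)\right) = \left(266861 - -489244\right) \left(-429124 + \left(116251 + 82325\right)\right) = \left(266861 + 489244\right) \left(-429124 + 198576\right) = 756105 \left(-230548\right) = -174318495540$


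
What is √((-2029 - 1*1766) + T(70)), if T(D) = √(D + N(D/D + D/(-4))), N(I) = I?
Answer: √(-15180 + 2*√214)/2 ≈ 61.544*I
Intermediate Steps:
T(D) = √(1 + 3*D/4) (T(D) = √(D + (D/D + D/(-4))) = √(D + (1 + D*(-¼))) = √(D + (1 - D/4)) = √(1 + 3*D/4))
√((-2029 - 1*1766) + T(70)) = √((-2029 - 1*1766) + √(4 + 3*70)/2) = √((-2029 - 1766) + √(4 + 210)/2) = √(-3795 + √214/2)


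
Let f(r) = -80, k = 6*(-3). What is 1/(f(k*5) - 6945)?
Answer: -1/7025 ≈ -0.00014235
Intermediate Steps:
k = -18
1/(f(k*5) - 6945) = 1/(-80 - 6945) = 1/(-7025) = -1/7025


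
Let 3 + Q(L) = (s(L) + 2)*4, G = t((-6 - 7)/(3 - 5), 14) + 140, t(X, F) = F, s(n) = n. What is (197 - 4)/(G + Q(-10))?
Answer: 193/119 ≈ 1.6218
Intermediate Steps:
G = 154 (G = 14 + 140 = 154)
Q(L) = 5 + 4*L (Q(L) = -3 + (L + 2)*4 = -3 + (2 + L)*4 = -3 + (8 + 4*L) = 5 + 4*L)
(197 - 4)/(G + Q(-10)) = (197 - 4)/(154 + (5 + 4*(-10))) = 193/(154 + (5 - 40)) = 193/(154 - 35) = 193/119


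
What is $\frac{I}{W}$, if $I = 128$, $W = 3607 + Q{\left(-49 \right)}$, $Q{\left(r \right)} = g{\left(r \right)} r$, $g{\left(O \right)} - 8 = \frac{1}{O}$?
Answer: $\frac{8}{201} \approx 0.039801$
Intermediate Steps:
$g{\left(O \right)} = 8 + \frac{1}{O}$
$Q{\left(r \right)} = r \left(8 + \frac{1}{r}\right)$ ($Q{\left(r \right)} = \left(8 + \frac{1}{r}\right) r = r \left(8 + \frac{1}{r}\right)$)
$W = 3216$ ($W = 3607 + \left(1 + 8 \left(-49\right)\right) = 3607 + \left(1 - 392\right) = 3607 - 391 = 3216$)
$\frac{I}{W} = \frac{128}{3216} = 128 \cdot \frac{1}{3216} = \frac{8}{201}$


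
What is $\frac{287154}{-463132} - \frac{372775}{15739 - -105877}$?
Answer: $- \frac{51891638041}{14081065328} \approx -3.6852$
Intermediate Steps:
$\frac{287154}{-463132} - \frac{372775}{15739 - -105877} = 287154 \left(- \frac{1}{463132}\right) - \frac{372775}{15739 + 105877} = - \frac{143577}{231566} - \frac{372775}{121616} = - \frac{51891638041}{14081065328}$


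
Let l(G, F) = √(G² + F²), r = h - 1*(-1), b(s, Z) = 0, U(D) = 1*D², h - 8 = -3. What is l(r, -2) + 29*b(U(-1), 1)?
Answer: 2*√10 ≈ 6.3246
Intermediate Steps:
h = 5 (h = 8 - 3 = 5)
U(D) = D²
r = 6 (r = 5 - 1*(-1) = 5 + 1 = 6)
l(G, F) = √(F² + G²)
l(r, -2) + 29*b(U(-1), 1) = √((-2)² + 6²) + 29*0 = √(4 + 36) + 0 = √40 + 0 = 2*√10 + 0 = 2*√10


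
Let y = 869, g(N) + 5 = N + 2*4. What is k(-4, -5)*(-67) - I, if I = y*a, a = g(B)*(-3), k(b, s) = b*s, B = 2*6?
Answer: 37765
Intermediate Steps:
B = 12
g(N) = 3 + N (g(N) = -5 + (N + 2*4) = -5 + (N + 8) = -5 + (8 + N) = 3 + N)
a = -45 (a = (3 + 12)*(-3) = 15*(-3) = -45)
I = -39105 (I = 869*(-45) = -39105)
k(-4, -5)*(-67) - I = -4*(-5)*(-67) - 1*(-39105) = 20*(-67) + 39105 = -1340 + 39105 = 37765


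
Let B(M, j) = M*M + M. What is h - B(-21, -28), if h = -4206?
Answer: -4626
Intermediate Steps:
B(M, j) = M + M**2 (B(M, j) = M**2 + M = M + M**2)
h - B(-21, -28) = -4206 - (-21)*(1 - 21) = -4206 - (-21)*(-20) = -4206 - 1*420 = -4206 - 420 = -4626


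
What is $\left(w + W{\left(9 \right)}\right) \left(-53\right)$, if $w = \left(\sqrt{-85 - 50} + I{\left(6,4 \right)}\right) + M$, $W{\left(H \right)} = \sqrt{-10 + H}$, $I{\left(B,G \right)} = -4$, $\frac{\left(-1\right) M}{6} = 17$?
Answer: $5618 - 53 i - 159 i \sqrt{15} \approx 5618.0 - 668.8 i$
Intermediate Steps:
$M = -102$ ($M = \left(-6\right) 17 = -102$)
$w = -106 + 3 i \sqrt{15}$ ($w = \left(\sqrt{-85 - 50} - 4\right) - 102 = \left(\sqrt{-135} - 4\right) - 102 = \left(3 i \sqrt{15} - 4\right) - 102 = \left(-4 + 3 i \sqrt{15}\right) - 102 = -106 + 3 i \sqrt{15} \approx -106.0 + 11.619 i$)
$\left(w + W{\left(9 \right)}\right) \left(-53\right) = \left(\left(-106 + 3 i \sqrt{15}\right) + \sqrt{-10 + 9}\right) \left(-53\right) = \left(\left(-106 + 3 i \sqrt{15}\right) + \sqrt{-1}\right) \left(-53\right) = \left(\left(-106 + 3 i \sqrt{15}\right) + i\right) \left(-53\right) = \left(-106 + i + 3 i \sqrt{15}\right) \left(-53\right) = 5618 - 53 i - 159 i \sqrt{15}$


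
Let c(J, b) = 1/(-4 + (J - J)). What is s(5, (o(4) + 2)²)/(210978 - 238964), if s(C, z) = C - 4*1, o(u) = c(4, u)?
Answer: -1/27986 ≈ -3.5732e-5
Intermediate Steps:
c(J, b) = -¼ (c(J, b) = 1/(-4 + 0) = 1/(-4) = -¼)
o(u) = -¼
s(C, z) = -4 + C (s(C, z) = C - 4 = -4 + C)
s(5, (o(4) + 2)²)/(210978 - 238964) = (-4 + 5)/(210978 - 238964) = 1/(-27986) = -1/27986*1 = -1/27986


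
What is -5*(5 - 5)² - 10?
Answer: -10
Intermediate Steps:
-5*(5 - 5)² - 10 = -5*0² - 10 = -5*0 - 10 = 0 - 10 = -10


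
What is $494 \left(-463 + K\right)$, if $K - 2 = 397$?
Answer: $-31616$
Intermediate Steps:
$K = 399$ ($K = 2 + 397 = 399$)
$494 \left(-463 + K\right) = 494 \left(-463 + 399\right) = 494 \left(-64\right) = -31616$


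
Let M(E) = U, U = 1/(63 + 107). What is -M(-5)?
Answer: -1/170 ≈ -0.0058824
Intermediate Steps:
U = 1/170 ≈ 0.0058824
M(E) = 1/170
-M(-5) = -1*1/170 = -1/170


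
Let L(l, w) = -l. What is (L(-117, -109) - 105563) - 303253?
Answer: -408699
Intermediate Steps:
(L(-117, -109) - 105563) - 303253 = (-1*(-117) - 105563) - 303253 = (117 - 105563) - 303253 = -105446 - 303253 = -408699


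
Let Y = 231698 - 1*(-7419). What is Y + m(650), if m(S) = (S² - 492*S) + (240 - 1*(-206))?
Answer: 342263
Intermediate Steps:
Y = 239117 (Y = 231698 + 7419 = 239117)
m(S) = 446 + S² - 492*S (m(S) = (S² - 492*S) + (240 + 206) = (S² - 492*S) + 446 = 446 + S² - 492*S)
Y + m(650) = 239117 + (446 + 650² - 492*650) = 239117 + (446 + 422500 - 319800) = 239117 + 103146 = 342263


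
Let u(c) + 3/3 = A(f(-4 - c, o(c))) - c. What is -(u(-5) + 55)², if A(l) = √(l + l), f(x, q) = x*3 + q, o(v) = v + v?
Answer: -(59 + I*√14)² ≈ -3467.0 - 441.52*I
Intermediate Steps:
o(v) = 2*v
f(x, q) = q + 3*x (f(x, q) = 3*x + q = q + 3*x)
A(l) = √2*√l (A(l) = √(2*l) = √2*√l)
u(c) = -1 - c + √2*√(-12 - c) (u(c) = -1 + (√2*√(2*c + 3*(-4 - c)) - c) = -1 + (√2*√(2*c + (-12 - 3*c)) - c) = -1 + (√2*√(-12 - c) - c) = -1 + (-c + √2*√(-12 - c)) = -1 - c + √2*√(-12 - c))
-(u(-5) + 55)² = -((-1 + √(-24 - 2*(-5)) - 1*(-5)) + 55)² = -((-1 + √(-24 + 10) + 5) + 55)² = -((-1 + √(-14) + 5) + 55)² = -((-1 + I*√14 + 5) + 55)² = -((4 + I*√14) + 55)² = -(59 + I*√14)²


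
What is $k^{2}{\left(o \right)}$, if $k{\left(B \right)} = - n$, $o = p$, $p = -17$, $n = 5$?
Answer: $25$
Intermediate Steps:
$o = -17$
$k{\left(B \right)} = -5$ ($k{\left(B \right)} = \left(-1\right) 5 = -5$)
$k^{2}{\left(o \right)} = \left(-5\right)^{2} = 25$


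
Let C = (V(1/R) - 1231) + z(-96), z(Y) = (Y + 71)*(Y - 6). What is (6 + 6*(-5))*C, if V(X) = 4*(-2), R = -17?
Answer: -31464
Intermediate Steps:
z(Y) = (-6 + Y)*(71 + Y) (z(Y) = (71 + Y)*(-6 + Y) = (-6 + Y)*(71 + Y))
V(X) = -8
C = 1311 (C = (-8 - 1231) + (-426 + (-96)**2 + 65*(-96)) = -1239 + (-426 + 9216 - 6240) = -1239 + 2550 = 1311)
(6 + 6*(-5))*C = (6 + 6*(-5))*1311 = (6 - 30)*1311 = -24*1311 = -31464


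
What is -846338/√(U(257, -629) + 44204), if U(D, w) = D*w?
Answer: 846338*I*√117449/117449 ≈ 2469.6*I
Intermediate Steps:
-846338/√(U(257, -629) + 44204) = -846338/√(257*(-629) + 44204) = -846338/√(-161653 + 44204) = -846338*(-I*√117449/117449) = -(-846338)*I*√117449/117449 = 846338*I*√117449/117449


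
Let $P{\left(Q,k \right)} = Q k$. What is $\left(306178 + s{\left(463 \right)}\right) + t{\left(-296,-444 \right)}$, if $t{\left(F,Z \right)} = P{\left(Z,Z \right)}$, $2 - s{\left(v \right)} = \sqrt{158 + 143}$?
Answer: $503316 - \sqrt{301} \approx 5.033 \cdot 10^{5}$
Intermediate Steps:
$s{\left(v \right)} = 2 - \sqrt{301}$ ($s{\left(v \right)} = 2 - \sqrt{158 + 143} = 2 - \sqrt{301}$)
$t{\left(F,Z \right)} = Z^{2}$ ($t{\left(F,Z \right)} = Z Z = Z^{2}$)
$\left(306178 + s{\left(463 \right)}\right) + t{\left(-296,-444 \right)} = \left(306178 + \left(2 - \sqrt{301}\right)\right) + \left(-444\right)^{2} = \left(306180 - \sqrt{301}\right) + 197136 = 503316 - \sqrt{301}$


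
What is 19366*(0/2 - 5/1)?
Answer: -96830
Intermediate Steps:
19366*(0/2 - 5/1) = 19366*(0*(½) - 5/1) = 19366*(0 - 5/1) = 19366*(0 - 5*1) = 19366*(0 - 5) = 19366*(-5) = -96830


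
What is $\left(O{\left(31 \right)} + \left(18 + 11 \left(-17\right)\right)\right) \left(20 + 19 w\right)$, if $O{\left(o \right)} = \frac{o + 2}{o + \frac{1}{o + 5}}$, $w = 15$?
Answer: $- \frac{57213425}{1117} \approx -51221.0$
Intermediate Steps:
$O{\left(o \right)} = \frac{2 + o}{o + \frac{1}{5 + o}}$
$\left(O{\left(31 \right)} + \left(18 + 11 \left(-17\right)\right)\right) \left(20 + 19 w\right) = \left(\frac{10 + 31^{2} + 7 \cdot 31}{1 + 31^{2} + 5 \cdot 31} + \left(18 + 11 \left(-17\right)\right)\right) \left(20 + 19 \cdot 15\right) = \left(\frac{10 + 961 + 217}{1 + 961 + 155} + \left(18 - 187\right)\right) \left(20 + 285\right) = \left(\frac{1}{1117} \cdot 1188 - 169\right) 305 = \left(\frac{1188}{1117} - 169\right) 305 = \left(- \frac{187585}{1117}\right) 305 = - \frac{57213425}{1117}$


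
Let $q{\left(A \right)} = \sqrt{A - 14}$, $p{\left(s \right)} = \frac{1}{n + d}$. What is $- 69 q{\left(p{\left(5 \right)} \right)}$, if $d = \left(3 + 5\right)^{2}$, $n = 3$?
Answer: $- \frac{69 i \sqrt{62779}}{67} \approx - 258.04 i$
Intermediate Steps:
$d = 64$ ($d = 8^{2} = 64$)
$p{\left(s \right)} = \frac{1}{67}$ ($p{\left(s \right)} = \frac{1}{3 + 64} = \frac{1}{67}$)
$q{\left(A \right)} = \sqrt{-14 + A}$
$- 69 q{\left(p{\left(5 \right)} \right)} = - 69 \sqrt{-14 + \frac{1}{67}} = - 69 \sqrt{- \frac{937}{67}} = - 69 \frac{i \sqrt{62779}}{67} = - \frac{69 i \sqrt{62779}}{67}$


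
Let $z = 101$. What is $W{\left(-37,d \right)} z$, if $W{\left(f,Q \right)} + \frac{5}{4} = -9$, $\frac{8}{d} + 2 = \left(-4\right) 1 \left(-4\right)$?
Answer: $- \frac{4141}{4} \approx -1035.3$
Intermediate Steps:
$d = \frac{4}{7}$ ($d = \frac{8}{-2 + \left(-4\right) 1 \left(-4\right)} = \frac{8}{-2 - -16} = \frac{8}{-2 + 16} = \frac{8}{14} = 8 \cdot \frac{1}{14} = \frac{4}{7} \approx 0.57143$)
$W{\left(f,Q \right)} = - \frac{41}{4}$ ($W{\left(f,Q \right)} = - \frac{5}{4} - 9 = - \frac{41}{4}$)
$W{\left(-37,d \right)} z = \left(- \frac{41}{4}\right) 101 = - \frac{4141}{4}$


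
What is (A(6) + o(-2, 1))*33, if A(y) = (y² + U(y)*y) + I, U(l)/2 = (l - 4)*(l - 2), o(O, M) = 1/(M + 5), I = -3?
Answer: 8525/2 ≈ 4262.5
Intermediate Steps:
o(O, M) = 1/(5 + M)
U(l) = 2*(-4 + l)*(-2 + l) (U(l) = 2*((l - 4)*(l - 2)) = 2*((-4 + l)*(-2 + l)) = 2*(-4 + l)*(-2 + l))
A(y) = -3 + y² + y*(16 - 12*y + 2*y²) (A(y) = (y² + (16 - 12*y + 2*y²)*y) - 3 = (y² + y*(16 - 12*y + 2*y²)) - 3 = -3 + y² + y*(16 - 12*y + 2*y²))
(A(6) + o(-2, 1))*33 = ((-3 - 11*6² + 2*6³ + 16*6) + 1/(5 + 1))*33 = ((-3 - 11*36 + 2*216 + 96) + 1/6)*33 = ((-3 - 396 + 432 + 96) + ⅙)*33 = (129 + ⅙)*33 = (775/6)*33 = 8525/2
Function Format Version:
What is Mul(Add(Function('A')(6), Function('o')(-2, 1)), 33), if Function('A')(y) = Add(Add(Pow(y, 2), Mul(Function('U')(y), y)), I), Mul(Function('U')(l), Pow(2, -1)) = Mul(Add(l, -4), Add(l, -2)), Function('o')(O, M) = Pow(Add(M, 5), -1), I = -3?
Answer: Rational(8525, 2) ≈ 4262.5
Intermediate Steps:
Function('o')(O, M) = Pow(Add(5, M), -1)
Function('U')(l) = Mul(2, Add(-4, l), Add(-2, l)) (Function('U')(l) = Mul(2, Mul(Add(l, -4), Add(l, -2))) = Mul(2, Mul(Add(-4, l), Add(-2, l))) = Mul(2, Add(-4, l), Add(-2, l)))
Function('A')(y) = Add(-3, Pow(y, 2), Mul(y, Add(16, Mul(-12, y), Mul(2, Pow(y, 2))))) (Function('A')(y) = Add(Add(Pow(y, 2), Mul(Add(16, Mul(-12, y), Mul(2, Pow(y, 2))), y)), -3) = Add(Add(Pow(y, 2), Mul(y, Add(16, Mul(-12, y), Mul(2, Pow(y, 2))))), -3) = Add(-3, Pow(y, 2), Mul(y, Add(16, Mul(-12, y), Mul(2, Pow(y, 2))))))
Mul(Add(Function('A')(6), Function('o')(-2, 1)), 33) = Mul(Add(Add(-3, Mul(-11, Pow(6, 2)), Mul(2, Pow(6, 3)), Mul(16, 6)), Pow(Add(5, 1), -1)), 33) = Mul(Add(Add(-3, Mul(-11, 36), Mul(2, 216), 96), Pow(6, -1)), 33) = Mul(Add(Add(-3, -396, 432, 96), Rational(1, 6)), 33) = Mul(Add(129, Rational(1, 6)), 33) = Mul(Rational(775, 6), 33) = Rational(8525, 2)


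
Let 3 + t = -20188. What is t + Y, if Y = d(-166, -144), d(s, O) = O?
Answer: -20335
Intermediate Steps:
Y = -144
t = -20191 (t = -3 - 20188 = -20191)
t + Y = -20191 - 144 = -20335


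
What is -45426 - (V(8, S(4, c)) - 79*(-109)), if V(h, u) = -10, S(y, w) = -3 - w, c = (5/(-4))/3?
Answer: -54027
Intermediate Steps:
c = -5/12 (c = (5*(-¼))*(⅓) = -5/4*⅓ = -5/12 ≈ -0.41667)
-45426 - (V(8, S(4, c)) - 79*(-109)) = -45426 - (-10 - 79*(-109)) = -45426 - (-10 + 8611) = -45426 - 1*8601 = -45426 - 8601 = -54027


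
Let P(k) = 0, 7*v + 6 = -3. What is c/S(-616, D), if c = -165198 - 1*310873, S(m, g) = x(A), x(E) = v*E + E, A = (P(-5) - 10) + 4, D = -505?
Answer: -3332497/12 ≈ -2.7771e+5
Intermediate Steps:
v = -9/7 (v = -6/7 + (⅐)*(-3) = -6/7 - 3/7 = -9/7 ≈ -1.2857)
A = -6 (A = (0 - 10) + 4 = -10 + 4 = -6)
x(E) = -2*E/7 (x(E) = -9*E/7 + E = -2*E/7)
S(m, g) = 12/7 (S(m, g) = -2/7*(-6) = 12/7)
c = -476071 (c = -165198 - 310873 = -476071)
c/S(-616, D) = -476071/12/7 = -476071*7/12 = -3332497/12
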